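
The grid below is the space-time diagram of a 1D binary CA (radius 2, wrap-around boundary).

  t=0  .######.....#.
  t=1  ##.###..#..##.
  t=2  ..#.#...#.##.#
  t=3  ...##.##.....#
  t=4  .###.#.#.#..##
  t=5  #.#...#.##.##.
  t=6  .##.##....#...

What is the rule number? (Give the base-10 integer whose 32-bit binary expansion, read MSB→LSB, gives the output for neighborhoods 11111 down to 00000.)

3357234396

  ##### -> #   bit 31 = 1  t=0,i=3
  ####. -> #   bit 30 = 1  t=0,i=5
  ###.# -> .   bit 29 = 0  t=4,i=3
  ###.. -> .   bit 28 = 0  t=0,i=6
  ##.## -> #   bit 27 = 1  t=1,i=2
  ##.#. -> .   bit 26 = 0  t=2,i=12
  ##..# -> .   bit 25 = 0  t=1,i=6
  ##... -> .   bit 24 = 0  t=0,i=7
  #.### -> .   bit 23 = 0  t=1,i=3
  #.##. -> .   bit 22 = 0  t=1,i=0
  #.#.# -> .   bit 21 = 0  t=4,i=5
  #.#.. -> #   bit 20 = 1  t=2,i=4
  #..## -> #   bit 19 = 1  t=0,i=0
  #..#. -> .   bit 18 = 0  t=1,i=7
  #...# -> #   bit 17 = 1  t=2,i=6
  #.... -> #   bit 16 = 1  t=0,i=8
  .#### -> .   bit 15 = 0  t=0,i=2
  .###. -> #   bit 14 = 1  t=1,i=4
  .##.# -> .   bit 13 = 0  t=1,i=1
  .##.. -> #   bit 12 = 1  t=3,i=7
  .#.## -> .   bit 11 = 0  t=2,i=9
  .#.#. -> #   bit 10 = 1  t=2,i=3
  .#..# -> .   bit 9 = 0  t=0,i=13
  .#... -> .   bit 8 = 0  t=2,i=5
  ..### -> #   bit 7 = 1  t=0,i=1
  ..##. -> #   bit 6 = 1  t=1,i=11
  ..#.# -> .   bit 5 = 0  t=2,i=2
  ..#.. -> #   bit 4 = 1  t=0,i=12
  ...## -> #   bit 3 = 1  t=3,i=2
  ...#. -> #   bit 2 = 1  t=0,i=11
  ....# -> .   bit 1 = 0  t=0,i=10
  ..... -> .   bit 0 = 0  t=0,i=9
  bits 11001000000110110101010011011100 = 3357234396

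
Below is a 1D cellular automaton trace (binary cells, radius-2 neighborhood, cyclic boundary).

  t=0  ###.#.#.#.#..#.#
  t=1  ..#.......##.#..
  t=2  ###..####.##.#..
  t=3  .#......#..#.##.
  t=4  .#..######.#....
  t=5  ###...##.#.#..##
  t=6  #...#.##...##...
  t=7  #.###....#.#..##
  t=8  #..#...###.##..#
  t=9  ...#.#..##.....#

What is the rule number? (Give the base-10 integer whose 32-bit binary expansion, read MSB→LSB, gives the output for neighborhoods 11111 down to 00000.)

2685559415

  ##### -> #   bit 31 = 1  t=4,i=6
  ####. -> .   bit 30 = 0  t=0,i=1
  ###.# -> #   bit 29 = 1  t=0,i=2
  ###.. -> .   bit 28 = 0  t=2,i=2
  ##.## -> .   bit 27 = 0  t=2,i=9
  ##.#. -> .   bit 26 = 0  t=0,i=3
  ##..# -> .   bit 25 = 0  t=2,i=3
  ##... -> .   bit 24 = 0  t=5,i=3
  #.### -> .   bit 23 = 0  t=0,i=15
  #.##. -> .   bit 22 = 0  t=2,i=10
  #.#.# -> .   bit 21 = 0  t=0,i=4
  #.#.. -> #   bit 20 = 1  t=0,i=10
  #..## -> .   bit 19 = 0  t=2,i=4
  #..#. -> .   bit 18 = 0  t=0,i=12
  #...# -> #   bit 17 = 1  t=5,i=4
  #.... -> .   bit 16 = 0  t=1,i=4
  .#### -> .   bit 15 = 0  t=0,i=0
  .###. -> #   bit 14 = 1  t=2,i=1
  .##.# -> #   bit 13 = 1  t=1,i=11
  .##.. -> .   bit 12 = 0  t=3,i=14
  .#.## -> .   bit 11 = 0  t=0,i=14
  .#.#. -> .   bit 10 = 0  t=0,i=5
  .#..# -> #   bit 9 = 1  t=0,i=11
  .#... -> .   bit 8 = 0  t=1,i=3
  ..### -> .   bit 7 = 0  t=2,i=0
  ..##. -> #   bit 6 = 1  t=1,i=10
  ..#.# -> #   bit 5 = 1  t=0,i=13
  ..#.. -> #   bit 4 = 1  t=1,i=2
  ...## -> .   bit 3 = 0  t=1,i=9
  ...#. -> #   bit 2 = 1  t=1,i=1
  ....# -> #   bit 1 = 1  t=1,i=0
  ..... -> #   bit 0 = 1  t=1,i=5
  bits 10100000000100100110001001110111 = 2685559415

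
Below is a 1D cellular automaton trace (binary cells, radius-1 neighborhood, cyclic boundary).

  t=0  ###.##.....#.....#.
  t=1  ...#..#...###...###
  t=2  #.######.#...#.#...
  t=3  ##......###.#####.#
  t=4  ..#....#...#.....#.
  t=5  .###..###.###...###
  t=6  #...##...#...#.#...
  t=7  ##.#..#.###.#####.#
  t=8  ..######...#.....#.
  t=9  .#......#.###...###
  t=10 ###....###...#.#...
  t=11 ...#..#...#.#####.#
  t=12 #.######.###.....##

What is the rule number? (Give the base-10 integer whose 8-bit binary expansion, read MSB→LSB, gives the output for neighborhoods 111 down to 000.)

  [7] ### => .  t=0,i=1
  [6] ##. => .  t=0,i=2
  [5] #.# => #  t=0,i=3
  [4] #.. => #  t=0,i=6
  [3] .## => .  t=0,i=0
  [2] .#. => #  t=0,i=11
  [1] ..# => #  t=0,i=10
  [0] ... => .  t=0,i=7
  bits 00110110 = 54

54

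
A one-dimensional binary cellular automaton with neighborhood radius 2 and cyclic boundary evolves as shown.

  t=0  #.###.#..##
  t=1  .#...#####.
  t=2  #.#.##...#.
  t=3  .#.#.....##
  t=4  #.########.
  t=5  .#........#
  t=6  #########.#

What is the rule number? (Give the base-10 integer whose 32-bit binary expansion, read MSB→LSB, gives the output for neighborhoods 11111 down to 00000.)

471666667

  [31] ##### => .  t=1,i=7
  [30] ####. => .  t=1,i=8
  [29] ###.# => .  t=0,i=0
  [28] ###.. => #  t=1,i=9
  [27] ##.## => #  t=0,i=1
  [26] ##.#. => #  t=0,i=5
  [25] ##..# => .  t=1,i=10
  [24] ##... => .  t=2,i=6
  [23] #.### => .  t=0,i=2
  [22] #.##. => .  t=2,i=4
  [21] #.#.# => .  t=2,i=0
  [20] #.#.. => #  t=0,i=6
  [19] #..## => #  t=0,i=8
  [18] #..#. => #  t=1,i=0
  [17] #...# => .  t=1,i=3
  [16] #.... => #  t=3,i=5
  [15] .#### => .  t=1,i=6
  [14] .###. => .  t=0,i=3
  [13] .##.# => .  t=3,i=10
  [12] .##.. => .  t=2,i=5
  [11] .#.## => #  t=2,i=3
  [10] .#.#. => #  t=2,i=1
  [9] .#..# => #  t=0,i=7
  [8] .#... => #  t=1,i=2
  [7] ..### => #  t=0,i=9
  [6] ..##. => #  t=3,i=9
  [5] ..#.# => #  t=2,i=9
  [4] ..#.. => .  t=1,i=1
  [3] ...## => #  t=1,i=4
  [2] ...#. => .  t=2,i=8
  [1] ....# => #  t=3,i=7
  [0] ..... => #  t=3,i=6
  bits 00011100000111010000111111101011 = 471666667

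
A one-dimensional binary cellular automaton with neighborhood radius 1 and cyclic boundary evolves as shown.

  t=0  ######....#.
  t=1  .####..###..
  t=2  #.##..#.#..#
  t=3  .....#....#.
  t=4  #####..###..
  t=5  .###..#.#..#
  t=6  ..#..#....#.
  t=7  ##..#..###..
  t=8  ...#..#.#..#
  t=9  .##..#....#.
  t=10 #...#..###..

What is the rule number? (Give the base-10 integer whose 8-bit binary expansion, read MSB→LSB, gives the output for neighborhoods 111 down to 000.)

131

  nb ###: next=#  (t=0,i=1, bit7=1)
  nb ##.: next=.  (t=0,i=5, bit6=0)
  nb #.#: next=.  (t=0,i=11, bit5=0)
  nb #..: next=.  (t=0,i=6, bit4=0)
  nb .##: next=.  (t=0,i=0, bit3=0)
  nb .#.: next=.  (t=0,i=10, bit2=0)
  nb ..#: next=#  (t=0,i=9, bit1=1)
  nb ...: next=#  (t=0,i=7, bit0=1)
  bits 10000011 = 131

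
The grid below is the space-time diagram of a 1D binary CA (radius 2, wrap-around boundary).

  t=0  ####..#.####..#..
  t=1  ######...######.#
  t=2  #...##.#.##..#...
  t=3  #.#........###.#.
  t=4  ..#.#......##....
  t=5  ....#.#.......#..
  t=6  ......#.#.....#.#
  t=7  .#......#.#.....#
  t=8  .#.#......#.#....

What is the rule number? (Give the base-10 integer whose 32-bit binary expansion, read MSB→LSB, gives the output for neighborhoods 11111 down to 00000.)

  [31] ##### => .  t=1,i=1
  [30] ####. => #  t=0,i=2
  [29] ###.# => .  t=1,i=14
  [28] ###.. => #  t=0,i=3
  [27] ##.## => .  t=1,i=15
  [26] ##.#. => .  t=2,i=6
  [25] ##..# => #  t=0,i=4
  [24] ##... => .  t=1,i=6
  [23] #.### => .  t=0,i=8
  [22] #.##. => .  t=2,i=9
  [21] #.#.# => .  t=2,i=7
  [20] #.#.. => #  t=3,i=2
  [19] #..## => #  t=0,i=16
  [18] #..#. => #  t=0,i=5
  [17] #...# => #  t=1,i=7
  [16] #.... => #  t=3,i=4
  [15] .#### => #  t=0,i=1
  [14] .###. => #  t=3,i=12
  [13] .##.# => .  t=2,i=5
  [12] .##.. => .  t=2,i=10
  [11] .#.## => .  t=0,i=7
  [10] .#.#. => .  t=3,i=1
  [9] .#..# => .  t=0,i=15
  [8] .#... => .  t=2,i=1
  [7] ..### => #  t=0,i=0
  [6] ..##. => .  t=2,i=4
  [5] ..#.# => .  t=0,i=6
  [4] ..#.. => #  t=0,i=14
  [3] ...## => .  t=1,i=8
  [2] ...#. => .  t=2,i=16
  [1] ....# => .  t=3,i=9
  [0] ..... => .  t=3,i=5
  bits 01010010000111111100000010010000 = 1377812624

1377812624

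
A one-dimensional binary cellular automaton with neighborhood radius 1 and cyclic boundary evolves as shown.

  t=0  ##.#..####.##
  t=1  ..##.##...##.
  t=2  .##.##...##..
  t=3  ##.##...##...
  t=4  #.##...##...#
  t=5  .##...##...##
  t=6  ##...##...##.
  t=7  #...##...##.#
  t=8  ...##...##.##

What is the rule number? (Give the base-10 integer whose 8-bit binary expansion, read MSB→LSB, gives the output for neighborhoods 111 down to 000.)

  [7] ### => .  t=0,i=0
  [6] ##. => .  t=0,i=1
  [5] #.# => #  t=0,i=2
  [4] #.. => .  t=0,i=4
  [3] .## => #  t=0,i=6
  [2] .#. => #  t=0,i=3
  [1] ..# => #  t=0,i=5
  [0] ... => .  t=1,i=0
  bits 00101110 = 46

46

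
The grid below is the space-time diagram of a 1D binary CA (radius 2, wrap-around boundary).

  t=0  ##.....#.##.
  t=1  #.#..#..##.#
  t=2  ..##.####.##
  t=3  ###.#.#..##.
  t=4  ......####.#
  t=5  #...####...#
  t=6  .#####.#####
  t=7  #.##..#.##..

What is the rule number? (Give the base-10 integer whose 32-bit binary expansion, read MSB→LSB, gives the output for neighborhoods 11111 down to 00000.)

  ##### -> #   bit 31 = 1  t=6,i=3
  ####. -> .   bit 30 = 0  t=2,i=7
  ###.# -> .   bit 29 = 0  t=2,i=8
  ###.. -> #   bit 28 = 1  t=5,i=7
  ##.## -> #   bit 27 = 1  t=0,i=11
  ##.#. -> .   bit 26 = 0  t=1,i=1
  ##..# -> #   bit 25 = 1  t=2,i=0
  ##... -> #   bit 24 = 1  t=0,i=2
  #.### -> .   bit 23 = 0  t=2,i=5
  #.##. -> #   bit 22 = 1  t=0,i=0
  #.#.# -> .   bit 21 = 0  t=3,i=4
  #.#.. -> #   bit 20 = 1  t=1,i=2
  #..## -> #   bit 19 = 1  t=1,i=7
  #..#. -> .   bit 18 = 0  t=1,i=4
  #...# -> #   bit 17 = 1  t=5,i=2
  #.... -> .   bit 16 = 0  t=0,i=3
  .#### -> #   bit 15 = 1  t=2,i=6
  .###. -> .   bit 14 = 0  t=3,i=1
  .##.# -> .   bit 13 = 0  t=0,i=10
  .##.. -> .   bit 12 = 0  t=0,i=1
  .#.## -> #   bit 11 = 1  t=0,i=8
  .#.#. -> .   bit 10 = 0  t=3,i=5
  .#..# -> #   bit 9 = 1  t=1,i=3
  .#... -> #   bit 8 = 1  t=4,i=0
  ..### -> #   bit 7 = 1  t=4,i=6
  ..##. -> #   bit 6 = 1  t=1,i=8
  ..#.# -> .   bit 5 = 0  t=0,i=7
  ..#.. -> #   bit 4 = 1  t=1,i=5
  ...## -> #   bit 3 = 1  t=4,i=5
  ...#. -> .   bit 2 = 0  t=0,i=6
  ....# -> #   bit 1 = 1  t=0,i=5
  ..... -> .   bit 0 = 0  t=0,i=4
  bits 10011011010110101000101111011010 = 2606402522

2606402522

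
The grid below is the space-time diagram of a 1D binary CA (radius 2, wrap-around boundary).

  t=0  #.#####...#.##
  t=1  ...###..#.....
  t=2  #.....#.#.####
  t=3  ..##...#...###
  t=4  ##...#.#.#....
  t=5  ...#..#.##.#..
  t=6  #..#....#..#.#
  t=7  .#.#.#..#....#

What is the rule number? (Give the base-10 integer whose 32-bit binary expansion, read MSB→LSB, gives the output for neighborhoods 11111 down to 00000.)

  [31] ##### => #  t=0,i=4
  [30] ####. => #  t=0,i=5
  [29] ###.# => .  t=0,i=0
  [28] ###.. => .  t=0,i=6
  [27] ##.## => .  t=0,i=1
  [26] ##.#. => .  t=5,i=10
  [25] ##..# => #  t=1,i=6
  [24] ##... => .  t=0,i=7
  [23] #.### => .  t=0,i=2
  [22] #.##. => #  t=5,i=8
  [21] #.#.# => .  t=2,i=8
  [20] #.#.. => #  t=4,i=9
  [19] #..## => #  t=3,i=1
  [18] #..#. => .  t=1,i=7
  [17] #...# => #  t=0,i=8
  [16] #.... => #  t=1,i=10
  [15] .#### => #  t=0,i=3
  [14] .###. => .  t=0,i=13
  [13] .##.# => .  t=5,i=9
  [12] .##.. => .  t=3,i=3
  [11] .#.## => .  t=0,i=11
  [10] .#.#. => #  t=2,i=7
  [9] .#..# => .  t=5,i=4
  [8] .#... => .  t=1,i=9
  [7] ..### => .  t=1,i=3
  [6] ..##. => .  t=3,i=2
  [5] ..#.# => .  t=0,i=10
  [4] ..#.. => #  t=1,i=8
  [3] ...## => .  t=1,i=2
  [2] ...#. => .  t=0,i=9
  [1] ....# => .  t=1,i=1
  [0] ..... => #  t=1,i=0
  bits 11000010010110111000010000010001 = 3260777489

3260777489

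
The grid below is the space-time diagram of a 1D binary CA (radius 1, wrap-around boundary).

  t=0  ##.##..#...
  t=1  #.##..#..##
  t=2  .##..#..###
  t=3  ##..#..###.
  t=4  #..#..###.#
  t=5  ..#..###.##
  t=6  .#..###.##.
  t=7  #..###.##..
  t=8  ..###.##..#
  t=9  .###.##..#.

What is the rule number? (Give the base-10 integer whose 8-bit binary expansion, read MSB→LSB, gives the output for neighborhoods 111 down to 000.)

171

  nb ###: next=#  (t=1,i=10, bit7=1)
  nb ##.: next=.  (t=0,i=1, bit6=0)
  nb #.#: next=#  (t=0,i=2, bit5=1)
  nb #..: next=.  (t=0,i=5, bit4=0)
  nb .##: next=#  (t=0,i=0, bit3=1)
  nb .#.: next=.  (t=0,i=7, bit2=0)
  nb ..#: next=#  (t=0,i=6, bit1=1)
  nb ...: next=#  (t=0,i=9, bit0=1)
  bits 10101011 = 171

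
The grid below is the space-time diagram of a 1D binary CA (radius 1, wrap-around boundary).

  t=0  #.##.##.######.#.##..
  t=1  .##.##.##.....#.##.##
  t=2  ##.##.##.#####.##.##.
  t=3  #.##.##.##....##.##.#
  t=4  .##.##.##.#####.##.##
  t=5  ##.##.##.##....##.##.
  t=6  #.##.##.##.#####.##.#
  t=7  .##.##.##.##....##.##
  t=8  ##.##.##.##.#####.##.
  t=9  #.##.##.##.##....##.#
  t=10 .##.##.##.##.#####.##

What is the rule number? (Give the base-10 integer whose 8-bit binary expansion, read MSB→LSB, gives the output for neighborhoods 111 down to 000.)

59

  ###|.  b7=0 t=0,i=9
  ##.|.  b6=0 t=0,i=3
  #.#|#  b5=1 t=0,i=1
  #..|#  b4=1 t=0,i=19
  .##|#  b3=1 t=0,i=2
  .#.|.  b2=0 t=0,i=0
  ..#|#  b1=1 t=0,i=20
  ...|#  b0=1 t=1,i=10
  bits 00111011 = 59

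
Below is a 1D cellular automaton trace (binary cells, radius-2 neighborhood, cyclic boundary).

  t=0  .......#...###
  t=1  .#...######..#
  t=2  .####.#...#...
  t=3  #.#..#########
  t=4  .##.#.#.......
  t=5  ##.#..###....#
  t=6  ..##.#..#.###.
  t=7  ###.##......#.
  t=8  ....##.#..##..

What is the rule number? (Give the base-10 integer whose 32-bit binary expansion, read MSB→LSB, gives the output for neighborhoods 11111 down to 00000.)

341545310

  ##### -> .   bit 31 = 0  t=1,i=7
  ####. -> .   bit 30 = 0  t=1,i=9
  ###.# -> .   bit 29 = 0  t=2,i=4
  ###.. -> #   bit 28 = 1  t=0,i=13
  ##.## -> .   bit 27 = 0  t=7,i=3
  ##.#. -> #   bit 26 = 1  t=2,i=5
  ##..# -> .   bit 25 = 0  t=1,i=11
  ##... -> .   bit 24 = 0  t=0,i=0
  #.### -> .   bit 23 = 0  t=6,i=10
  #.##. -> #   bit 22 = 1  t=7,i=4
  #.#.# -> .   bit 21 = 0  t=4,i=4
  #.#.. -> #   bit 20 = 1  t=1,i=1
  #..## -> #   bit 19 = 1  t=3,i=4
  #..#. -> .   bit 18 = 0  t=1,i=12
  #...# -> #   bit 17 = 1  t=0,i=9
  #.... -> #   bit 16 = 1  t=0,i=1
  .#### -> #   bit 15 = 1  t=1,i=6
  .###. -> .   bit 14 = 0  t=0,i=12
  .##.# -> .   bit 13 = 0  t=4,i=2
  .##.. -> #   bit 12 = 1  t=7,i=5
  .#.## -> .   bit 11 = 0  t=6,i=9
  .#.#. -> .   bit 10 = 0  t=1,i=0
  .#..# -> .   bit 9 = 0  t=3,i=3
  .#... -> #   bit 8 = 1  t=0,i=8
  ..### -> .   bit 7 = 0  t=0,i=11
  ..##. -> #   bit 6 = 1  t=4,i=1
  ..#.# -> .   bit 5 = 0  t=1,i=13
  ..#.. -> #   bit 4 = 1  t=0,i=7
  ...## -> #   bit 3 = 1  t=0,i=10
  ...#. -> #   bit 2 = 1  t=0,i=6
  ....# -> #   bit 1 = 1  t=0,i=5
  ..... -> .   bit 0 = 0  t=0,i=2
  bits 00010100010110111001000101011110 = 341545310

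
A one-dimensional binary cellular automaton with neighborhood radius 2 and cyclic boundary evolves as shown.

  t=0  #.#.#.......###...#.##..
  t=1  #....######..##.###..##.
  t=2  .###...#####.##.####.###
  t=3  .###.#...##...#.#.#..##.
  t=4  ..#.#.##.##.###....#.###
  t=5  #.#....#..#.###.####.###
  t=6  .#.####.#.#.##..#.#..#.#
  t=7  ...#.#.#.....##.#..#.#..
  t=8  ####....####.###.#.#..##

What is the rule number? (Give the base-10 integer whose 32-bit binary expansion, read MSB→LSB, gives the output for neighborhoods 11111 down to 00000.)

3598938983

  #####|#  b31=1 t=1,i=7
  ####.|#  b30=1 t=1,i=9
  ###.#|.  b29=0 t=2,i=11
  ###..|#  b28=1 t=0,i=14
  ##.##|.  b27=0 t=1,i=15
  ##.#.|#  b26=1 t=1,i=23
  ##..#|#  b25=1 t=0,i=22
  ##...|.  b24=0 t=0,i=15
  #.###|#  b23=1 t=1,i=16
  #.##.|.  b22=0 t=0,i=20
  #.#.#|.  b21=0 t=0,i=2
  #.#..|.  b20=0 t=0,i=4
  #..##|.  b19=0 t=1,i=12
  #..#.|.  b18=0 t=0,i=23
  #...#|#  b17=1 t=0,i=16
  #....|#  b16=1 t=0,i=6
  .####|.  b15=0 t=1,i=6
  .###.|#  b14=1 t=0,i=13
  .##.#|#  b13=1 t=1,i=14
  .##..|#  b12=1 t=0,i=21
  .#.##|.  b11=0 t=0,i=19
  .#.#.|.  b10=0 t=0,i=1
  .#..#|#  b9=1 t=3,i=19
  .#...|#  b8=1 t=0,i=5
  ..###|.  b7=0 t=0,i=12
  ..##.|#  b6=1 t=1,i=13
  ..#.#|#  b5=1 t=0,i=0
  ..#..|.  b4=0 t=5,i=7
  ...##|.  b3=0 t=0,i=11
  ...#.|#  b2=1 t=0,i=17
  ....#|#  b1=1 t=0,i=10
  .....|#  b0=1 t=0,i=7
  bits 11010110100000110111001101100111 = 3598938983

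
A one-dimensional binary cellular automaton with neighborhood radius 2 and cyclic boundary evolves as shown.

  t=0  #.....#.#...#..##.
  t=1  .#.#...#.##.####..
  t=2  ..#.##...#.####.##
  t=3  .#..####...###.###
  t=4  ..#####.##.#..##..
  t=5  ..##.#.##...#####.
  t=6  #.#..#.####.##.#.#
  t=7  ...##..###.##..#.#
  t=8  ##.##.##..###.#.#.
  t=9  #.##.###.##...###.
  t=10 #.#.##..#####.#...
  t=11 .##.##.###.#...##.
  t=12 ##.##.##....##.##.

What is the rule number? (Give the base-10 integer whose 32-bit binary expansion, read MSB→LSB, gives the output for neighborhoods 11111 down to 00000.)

  [31] ##### => .  t=4,i=4
  [30] ####. => #  t=1,i=14
  [29] ###.# => .  t=2,i=14
  [28] ###.. => .  t=1,i=15
  [27] ##.## => #  t=1,i=11
  [26] ##.#. => .  t=0,i=17
  [25] ##..# => .  t=2,i=0
  [24] ##... => #  t=1,i=16
  [23] #.### => #  t=1,i=12
  [22] #.##. => #  t=1,i=9
  [21] #.#.# => #  t=5,i=5
  [20] #.#.. => .  t=0,i=0
  [19] #..## => #  t=0,i=14
  [18] #..#. => #  t=2,i=1
  [17] #...# => #  t=0,i=10
  [16] #.... => .  t=0,i=2
  [15] .#### => #  t=1,i=13
  [14] .###. => .  t=3,i=12
  [13] .##.# => .  t=0,i=16
  [12] .##.. => #  t=2,i=5
  [11] .#.## => .  t=1,i=8
  [10] .#.#. => #  t=0,i=7
  [9] .#..# => #  t=0,i=13
  [8] .#... => #  t=0,i=1
  [7] ..### => #  t=3,i=4
  [6] ..##. => #  t=0,i=15
  [5] ..#.# => .  t=0,i=6
  [4] ..#.. => #  t=0,i=12
  [3] ...## => .  t=3,i=10
  [2] ...#. => .  t=0,i=5
  [1] ....# => .  t=0,i=4
  [0] ..... => #  t=0,i=3
  bits 01001001111011101001011111010001 = 1240373201

1240373201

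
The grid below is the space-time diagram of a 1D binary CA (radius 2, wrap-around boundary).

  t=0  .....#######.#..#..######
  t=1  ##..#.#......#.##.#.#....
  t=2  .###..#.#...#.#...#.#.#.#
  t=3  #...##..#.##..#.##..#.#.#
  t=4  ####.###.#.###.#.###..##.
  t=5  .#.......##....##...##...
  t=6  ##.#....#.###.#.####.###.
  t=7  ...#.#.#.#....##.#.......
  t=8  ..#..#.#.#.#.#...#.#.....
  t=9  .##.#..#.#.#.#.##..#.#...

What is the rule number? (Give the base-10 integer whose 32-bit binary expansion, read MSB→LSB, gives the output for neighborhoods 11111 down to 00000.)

54499356

  #####|.  b31=0 t=0,i=7
  ####.|.  b30=0 t=0,i=10
  ###.#|.  b29=0 t=0,i=11
  ###..|.  b28=0 t=0,i=24
  ##.##|.  b27=0 t=4,i=4
  ##.#.|.  b26=0 t=0,i=12
  ##..#|#  b25=1 t=1,i=2
  ##...|#  b24=1 t=0,i=0
  #.###|.  b23=0 t=2,i=1
  #.##.|.  b22=0 t=1,i=15
  #.#.#|#  b21=1 t=1,i=18
  #.#..|#  b20=1 t=0,i=13
  #..##|#  b19=1 t=0,i=18
  #..#.|#  b18=1 t=0,i=15
  #...#|#  b17=1 t=2,i=10
  #....|#  b16=1 t=0,i=1
  .####|#  b15=1 t=0,i=6
  .###.|.  b14=0 t=2,i=2
  .##.#|.  b13=0 t=1,i=16
  .##..|#  b12=1 t=1,i=1
  .#.##|#  b11=1 t=1,i=14
  .#.#.|.  b10=0 t=1,i=5
  .#..#|.  b9=0 t=0,i=14
  .#...|.  b8=0 t=1,i=7
  ..###|.  b7=0 t=0,i=5
  ..##.|.  b6=0 t=1,i=0
  ..#.#|.  b5=0 t=1,i=4
  ..#..|#  b4=1 t=0,i=16
  ...##|#  b3=1 t=0,i=4
  ...#.|#  b2=1 t=1,i=12
  ....#|.  b1=0 t=0,i=3
  .....|.  b0=0 t=0,i=2
  bits 00000011001111111001100000011100 = 54499356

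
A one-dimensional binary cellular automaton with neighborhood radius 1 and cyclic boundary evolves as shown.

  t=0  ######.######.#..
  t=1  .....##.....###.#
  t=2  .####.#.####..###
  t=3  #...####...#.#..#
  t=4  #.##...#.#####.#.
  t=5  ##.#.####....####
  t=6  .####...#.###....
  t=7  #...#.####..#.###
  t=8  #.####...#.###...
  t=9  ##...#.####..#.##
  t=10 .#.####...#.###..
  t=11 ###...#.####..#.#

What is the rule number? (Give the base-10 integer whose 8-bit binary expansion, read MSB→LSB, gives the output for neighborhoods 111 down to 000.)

  ### -> .   bit 7 = 0  t=0,i=1
  ##. -> #   bit 6 = 1  t=0,i=5
  #.# -> #   bit 5 = 1  t=0,i=6
  #.. -> .   bit 4 = 0  t=0,i=15
  .## -> .   bit 3 = 0  t=0,i=0
  .#. -> #   bit 2 = 1  t=0,i=14
  ..# -> #   bit 1 = 1  t=0,i=16
  ... -> #   bit 0 = 1  t=1,i=1
  bits 01100111 = 103

103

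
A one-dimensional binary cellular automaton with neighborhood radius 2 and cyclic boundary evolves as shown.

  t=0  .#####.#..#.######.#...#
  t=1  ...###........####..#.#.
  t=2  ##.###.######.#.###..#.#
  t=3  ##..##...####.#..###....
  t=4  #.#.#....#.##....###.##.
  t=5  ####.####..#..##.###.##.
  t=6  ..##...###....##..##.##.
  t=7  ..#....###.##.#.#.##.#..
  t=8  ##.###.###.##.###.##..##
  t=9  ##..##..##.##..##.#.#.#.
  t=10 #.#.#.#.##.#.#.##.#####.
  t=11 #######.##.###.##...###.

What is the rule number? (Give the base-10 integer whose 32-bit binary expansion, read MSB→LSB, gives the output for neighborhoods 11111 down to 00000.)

  ##### -> #   bit 31 = 1  t=0,i=3
  ####. -> #   bit 30 = 1  t=0,i=4
  ###.# -> #   bit 29 = 1  t=0,i=5
  ###.. -> #   bit 28 = 1  t=1,i=5
  ##.## -> .   bit 27 = 0  t=2,i=2
  ##.#. -> .   bit 26 = 0  t=0,i=6
  ##..# -> #   bit 25 = 1  t=1,i=18
  ##... -> .   bit 24 = 0  t=1,i=6
  #.### -> .   bit 23 = 0  t=0,i=1
  #.##. -> #   bit 22 = 1  t=4,i=11
  #.#.# -> #   bit 21 = 1  t=2,i=14
  #.#.. -> .   bit 20 = 0  t=0,i=7
  #..## -> .   bit 19 = 0  t=3,i=3
  #..#. -> .   bit 18 = 0  t=0,i=9
  #...# -> .   bit 17 = 0  t=0,i=21
  #.... -> #   bit 16 = 1  t=1,i=0
  .#### -> .   bit 15 = 0  t=0,i=2
  .###. -> #   bit 14 = 1  t=1,i=4
  .##.# -> #   bit 13 = 1  t=4,i=22
  .##.. -> .   bit 12 = 0  t=3,i=1
  .#.## -> .   bit 11 = 0  t=0,i=0
  .#.#. -> #   bit 10 = 1  t=1,i=21
  .#..# -> .   bit 9 = 0  t=0,i=8
  .#... -> #   bit 8 = 1  t=0,i=20
  ..### -> #   bit 7 = 1  t=1,i=3
  ..##. -> #   bit 6 = 1  t=3,i=0
  ..#.# -> .   bit 5 = 0  t=0,i=10
  ..#.. -> .   bit 4 = 0  t=5,i=11
  ...## -> .   bit 3 = 0  t=1,i=2
  ...#. -> #   bit 2 = 1  t=0,i=22
  ....# -> #   bit 1 = 1  t=1,i=1
  ..... -> #   bit 0 = 1  t=1,i=8
  bits 11110010011000010110010111000111 = 4066469319

4066469319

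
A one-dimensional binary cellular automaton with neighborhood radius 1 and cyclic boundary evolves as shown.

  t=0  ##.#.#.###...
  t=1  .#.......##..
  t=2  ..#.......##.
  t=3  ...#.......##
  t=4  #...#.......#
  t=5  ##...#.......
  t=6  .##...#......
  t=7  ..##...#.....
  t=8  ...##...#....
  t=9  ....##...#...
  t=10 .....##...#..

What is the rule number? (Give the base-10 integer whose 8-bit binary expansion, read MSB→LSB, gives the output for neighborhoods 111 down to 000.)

80

  [7] ### => .  t=0,i=8
  [6] ##. => #  t=0,i=1
  [5] #.# => .  t=0,i=2
  [4] #.. => #  t=0,i=10
  [3] .## => .  t=0,i=0
  [2] .#. => .  t=0,i=3
  [1] ..# => .  t=0,i=12
  [0] ... => .  t=0,i=11
  bits 01010000 = 80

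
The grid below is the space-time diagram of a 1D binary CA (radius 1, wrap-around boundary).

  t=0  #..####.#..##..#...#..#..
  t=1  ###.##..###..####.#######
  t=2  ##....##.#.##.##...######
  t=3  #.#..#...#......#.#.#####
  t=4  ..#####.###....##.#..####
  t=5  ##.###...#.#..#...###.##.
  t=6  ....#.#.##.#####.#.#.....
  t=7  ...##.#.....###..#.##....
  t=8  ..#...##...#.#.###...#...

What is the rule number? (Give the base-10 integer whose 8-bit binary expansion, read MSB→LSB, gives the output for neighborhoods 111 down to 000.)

  [7] ### => #  t=0,i=4
  [6] ##. => .  t=0,i=6
  [5] #.# => .  t=0,i=7
  [4] #.. => #  t=0,i=1
  [3] .## => .  t=0,i=3
  [2] .#. => #  t=0,i=0
  [1] ..# => #  t=0,i=2
  [0] ... => .  t=0,i=17
  bits 10010110 = 150

150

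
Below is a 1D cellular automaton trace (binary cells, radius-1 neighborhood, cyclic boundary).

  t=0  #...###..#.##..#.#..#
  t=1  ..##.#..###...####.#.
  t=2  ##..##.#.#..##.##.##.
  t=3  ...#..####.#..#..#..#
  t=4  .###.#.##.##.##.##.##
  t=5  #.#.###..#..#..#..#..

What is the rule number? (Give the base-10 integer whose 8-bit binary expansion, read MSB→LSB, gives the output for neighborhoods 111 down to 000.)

  ###|#  b7=1 t=0,i=5
  ##.|.  b6=0 t=0,i=0
  #.#|#  b5=1 t=0,i=10
  #..|.  b4=0 t=0,i=1
  .##|.  b3=0 t=0,i=4
  .#.|#  b2=1 t=0,i=9
  ..#|#  b1=1 t=0,i=3
  ...|#  b0=1 t=0,i=2
  bits 10100111 = 167

167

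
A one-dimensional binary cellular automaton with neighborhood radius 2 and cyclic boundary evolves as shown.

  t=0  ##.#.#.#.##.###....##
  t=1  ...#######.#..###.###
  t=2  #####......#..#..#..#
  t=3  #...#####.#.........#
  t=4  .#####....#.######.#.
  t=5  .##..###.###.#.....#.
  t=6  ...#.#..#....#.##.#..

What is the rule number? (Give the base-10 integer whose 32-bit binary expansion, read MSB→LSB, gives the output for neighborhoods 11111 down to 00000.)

  [31] ##### => .  t=1,i=5
  [30] ####. => .  t=0,i=0
  [29] ###.# => .  t=0,i=1
  [28] ###.. => #  t=0,i=14
  [27] ##.## => #  t=0,i=11
  [26] ##.#. => .  t=0,i=2
  [25] ##..# => #  t=5,i=3
  [24] ##... => #  t=0,i=15
  [23] #.### => .  t=0,i=12
  [22] #.##. => #  t=0,i=9
  [21] #.#.# => #  t=0,i=3
  [20] #.#.. => #  t=1,i=11
  [19] #..## => .  t=1,i=13
  [18] #..#. => .  t=2,i=13
  [17] #...# => #  t=1,i=1
  [16] #.... => #  t=0,i=16
  [15] .#### => #  t=0,i=20
  [14] .###. => .  t=0,i=13
  [13] .##.# => .  t=0,i=10
  [12] .##.. => .  t=3,i=0
  [11] .#.## => #  t=0,i=8
  [10] .#.#. => #  t=0,i=4
  [9] .#..# => .  t=1,i=12
  [8] .#... => .  t=3,i=11
  [7] ..### => #  t=0,i=19
  [6] ..##. => .  t=3,i=20
  [5] ..#.# => #  t=4,i=10
  [4] ..#.. => .  t=2,i=11
  [3] ...## => #  t=0,i=18
  [2] ...#. => #  t=2,i=10
  [1] ....# => .  t=0,i=17
  [0] ..... => #  t=2,i=7
  bits 00011011011100111000110010101101 = 460557485

460557485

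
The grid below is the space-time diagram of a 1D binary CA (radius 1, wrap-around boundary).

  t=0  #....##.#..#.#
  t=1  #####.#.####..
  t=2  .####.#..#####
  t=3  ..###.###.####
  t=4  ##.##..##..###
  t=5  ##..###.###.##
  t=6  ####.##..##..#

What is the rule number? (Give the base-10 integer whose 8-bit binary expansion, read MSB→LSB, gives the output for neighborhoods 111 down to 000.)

215

  nb ###: next=#  (t=1,i=1, bit7=1)
  nb ##.: next=#  (t=0,i=0, bit6=1)
  nb #.#: next=.  (t=0,i=7, bit5=0)
  nb #..: next=#  (t=0,i=1, bit4=1)
  nb .##: next=.  (t=0,i=5, bit3=0)
  nb .#.: next=#  (t=0,i=8, bit2=1)
  nb ..#: next=#  (t=0,i=4, bit1=1)
  nb ...: next=#  (t=0,i=2, bit0=1)
  bits 11010111 = 215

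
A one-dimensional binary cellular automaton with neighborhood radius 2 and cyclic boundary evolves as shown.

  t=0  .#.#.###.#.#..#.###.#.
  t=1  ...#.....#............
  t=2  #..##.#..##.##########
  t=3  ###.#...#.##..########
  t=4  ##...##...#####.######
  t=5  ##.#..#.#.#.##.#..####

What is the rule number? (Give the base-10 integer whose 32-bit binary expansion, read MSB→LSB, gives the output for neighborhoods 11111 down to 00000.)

3664392593

  #####|#  b31=1 t=2,i=14
  ####.|#  b30=1 t=2,i=21
  ###.#|.  b29=0 t=0,i=7
  ###..|#  b28=1 t=2,i=0
  ##.##|#  b27=1 t=2,i=11
  ##.#.|.  b26=0 t=0,i=8
  ##..#|#  b25=1 t=2,i=1
  ##...|.  b24=0 t=4,i=2
  #.###|.  b23=0 t=0,i=5
  #.##.|#  b22=1 t=3,i=10
  #.#.#|#  b21=1 t=0,i=3
  #.#..|.  b20=0 t=0,i=11
  #..##|#  b19=1 t=2,i=2
  #..#.|.  b18=0 t=0,i=0
  #...#|#  b17=1 t=3,i=6
  #....|.  b16=0 t=1,i=5
  .####|.  b15=0 t=2,i=13
  .###.|.  b14=0 t=0,i=6
  .##.#|#  b13=1 t=2,i=4
  .##..|#  b12=1 t=3,i=11
  .#.##|.  b11=0 t=0,i=4
  .#.#.|.  b10=0 t=0,i=2
  .#..#|.  b9=0 t=0,i=12
  .#...|#  b8=1 t=1,i=4
  ..###|#  b7=1 t=3,i=14
  ..##.|.  b6=0 t=2,i=3
  ..#.#|.  b5=0 t=0,i=1
  ..#..|#  b4=1 t=1,i=3
  ...##|.  b3=0 t=4,i=4
  ...#.|.  b2=0 t=1,i=2
  ....#|.  b1=0 t=1,i=1
  .....|#  b0=1 t=1,i=0
  bits 11011010011010100011000110010001 = 3664392593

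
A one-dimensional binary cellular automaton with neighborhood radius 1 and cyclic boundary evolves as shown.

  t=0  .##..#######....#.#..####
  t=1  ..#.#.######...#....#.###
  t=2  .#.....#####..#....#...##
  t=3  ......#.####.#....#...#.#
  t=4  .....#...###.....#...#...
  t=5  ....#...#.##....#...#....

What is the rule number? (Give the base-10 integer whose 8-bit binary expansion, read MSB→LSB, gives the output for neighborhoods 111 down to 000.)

  ###|#  b7=1 t=0,i=6
  ##.|#  b6=1 t=0,i=2
  #.#|.  b5=0 t=0,i=0
  #..|.  b4=0 t=0,i=3
  .##|.  b3=0 t=0,i=1
  .#.|.  b2=0 t=0,i=16
  ..#|#  b1=1 t=0,i=4
  ...|.  b0=0 t=0,i=13
  bits 11000010 = 194

194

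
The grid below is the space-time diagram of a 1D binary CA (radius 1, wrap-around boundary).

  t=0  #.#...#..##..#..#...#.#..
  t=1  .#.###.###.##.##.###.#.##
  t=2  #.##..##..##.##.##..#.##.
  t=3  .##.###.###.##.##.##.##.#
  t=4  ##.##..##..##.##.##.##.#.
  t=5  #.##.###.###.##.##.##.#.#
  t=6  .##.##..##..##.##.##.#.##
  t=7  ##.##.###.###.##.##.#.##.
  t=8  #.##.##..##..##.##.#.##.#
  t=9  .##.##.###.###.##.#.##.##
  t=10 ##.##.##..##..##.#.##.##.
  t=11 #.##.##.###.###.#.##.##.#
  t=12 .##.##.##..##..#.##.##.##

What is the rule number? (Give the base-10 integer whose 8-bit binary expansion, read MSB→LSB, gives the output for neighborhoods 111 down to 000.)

59

  nb ###: next=.  (t=1,i=4, bit7=0)
  nb ##.: next=.  (t=0,i=10, bit6=0)
  nb #.#: next=#  (t=0,i=1, bit5=1)
  nb #..: next=#  (t=0,i=3, bit4=1)
  nb .##: next=#  (t=0,i=9, bit3=1)
  nb .#.: next=.  (t=0,i=0, bit2=0)
  nb ..#: next=#  (t=0,i=5, bit1=1)
  nb ...: next=#  (t=0,i=4, bit0=1)
  bits 00111011 = 59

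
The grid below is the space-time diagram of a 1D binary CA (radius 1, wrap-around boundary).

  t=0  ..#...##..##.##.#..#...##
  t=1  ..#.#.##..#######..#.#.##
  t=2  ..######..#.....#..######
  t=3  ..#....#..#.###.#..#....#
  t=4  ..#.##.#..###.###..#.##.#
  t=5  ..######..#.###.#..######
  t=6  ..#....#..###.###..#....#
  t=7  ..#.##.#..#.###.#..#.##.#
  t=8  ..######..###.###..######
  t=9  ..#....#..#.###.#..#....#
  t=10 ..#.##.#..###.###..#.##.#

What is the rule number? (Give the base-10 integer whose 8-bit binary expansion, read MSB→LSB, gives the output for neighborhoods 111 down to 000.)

109

  ### -> .   bit 7 = 0  t=1,i=11
  ##. -> #   bit 6 = 1  t=0,i=7
  #.# -> #   bit 5 = 1  t=0,i=12
  #.. -> .   bit 4 = 0  t=0,i=0
  .## -> #   bit 3 = 1  t=0,i=6
  .#. -> #   bit 2 = 1  t=0,i=2
  ..# -> .   bit 1 = 0  t=0,i=1
  ... -> #   bit 0 = 1  t=0,i=4
  bits 01101101 = 109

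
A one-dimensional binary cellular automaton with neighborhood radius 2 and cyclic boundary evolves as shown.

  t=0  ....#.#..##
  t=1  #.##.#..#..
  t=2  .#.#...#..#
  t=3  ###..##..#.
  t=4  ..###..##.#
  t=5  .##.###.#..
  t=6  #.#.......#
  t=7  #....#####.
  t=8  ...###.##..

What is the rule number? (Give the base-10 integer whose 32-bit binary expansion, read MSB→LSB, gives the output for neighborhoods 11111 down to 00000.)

3543018639

  nb #####: next=#  (t=7,i=7, bit31=1)
  nb ####.: next=#  (t=7,i=8, bit30=1)
  nb ###.#: next=.  (t=5,i=6, bit29=0)
  nb ###..: next=#  (t=3,i=2, bit28=1)
  nb ##.##: next=.  (t=5,i=3, bit27=0)
  nb ##.#.: next=.  (t=1,i=4, bit26=0)
  nb ##..#: next=#  (t=3,i=3, bit25=1)
  nb ##...: next=#  (t=0,i=0, bit24=1)
  nb #.###: next=.  (t=3,i=0, bit23=0)
  nb #.##.: next=.  (t=1,i=2, bit22=0)
  nb #.#.#: next=#  (t=2,i=1, bit21=1)
  nb #.#..: next=.  (t=0,i=6, bit20=0)
  nb #..##: next=#  (t=0,i=8, bit19=1)
  nb #..#.: next=#  (t=1,i=7, bit18=1)
  nb #...#: next=#  (t=2,i=5, bit17=1)
  nb #....: next=.  (t=0,i=1, bit16=0)
  nb .####: next=.  (t=7,i=6, bit15=0)
  nb .###.: next=.  (t=3,i=1, bit14=0)
  nb .##.#: next=#  (t=1,i=3, bit13=1)
  nb .##..: next=.  (t=0,i=10, bit12=0)
  nb .#.##: next=#  (t=1,i=1, bit11=1)
  nb .#.#.: next=#  (t=0,i=5, bit10=1)
  nb .#..#: next=.  (t=0,i=7, bit9=0)
  nb .#...: next=.  (t=2,i=4, bit8=0)
  nb ..###: next=#  (t=4,i=2, bit7=1)
  nb ..##.: next=.  (t=0,i=9, bit6=0)
  nb ..#.#: next=.  (t=0,i=4, bit5=0)
  nb ..#..: next=.  (t=1,i=8, bit4=0)
  nb ...##: next=#  (t=5,i=0, bit3=1)
  nb ...#.: next=#  (t=0,i=3, bit2=1)
  nb ....#: next=#  (t=0,i=2, bit1=1)
  nb .....: next=#  (t=6,i=5, bit0=1)
  bits 11010011001011100010110010001111 = 3543018639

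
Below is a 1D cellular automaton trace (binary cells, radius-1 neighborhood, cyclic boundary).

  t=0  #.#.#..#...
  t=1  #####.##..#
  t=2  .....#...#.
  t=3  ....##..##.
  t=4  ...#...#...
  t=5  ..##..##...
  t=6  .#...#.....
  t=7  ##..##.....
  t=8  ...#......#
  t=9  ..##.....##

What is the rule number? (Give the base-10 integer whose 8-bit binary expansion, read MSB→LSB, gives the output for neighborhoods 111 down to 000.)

  ### -> .   bit 7 = 0  t=1,i=0
  ##. -> .   bit 6 = 0  t=1,i=4
  #.# -> #   bit 5 = 1  t=0,i=1
  #.. -> .   bit 4 = 0  t=0,i=5
  .## -> .   bit 3 = 0  t=1,i=6
  .#. -> #   bit 2 = 1  t=0,i=0
  ..# -> #   bit 1 = 1  t=0,i=6
  ... -> .   bit 0 = 0  t=0,i=9
  bits 00100110 = 38

38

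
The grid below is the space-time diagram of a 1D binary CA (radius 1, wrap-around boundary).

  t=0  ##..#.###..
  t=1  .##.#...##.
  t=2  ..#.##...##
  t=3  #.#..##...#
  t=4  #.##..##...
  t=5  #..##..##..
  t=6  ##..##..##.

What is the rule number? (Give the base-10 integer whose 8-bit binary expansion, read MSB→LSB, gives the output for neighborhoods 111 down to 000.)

  nb ###: next=.  (t=0,i=7, bit7=0)
  nb ##.: next=#  (t=0,i=1, bit6=1)
  nb #.#: next=.  (t=0,i=5, bit5=0)
  nb #..: next=#  (t=0,i=2, bit4=1)
  nb .##: next=.  (t=0,i=0, bit3=0)
  nb .#.: next=#  (t=0,i=4, bit2=1)
  nb ..#: next=.  (t=0,i=3, bit1=0)
  nb ...: next=.  (t=1,i=6, bit0=0)
  bits 01010100 = 84

84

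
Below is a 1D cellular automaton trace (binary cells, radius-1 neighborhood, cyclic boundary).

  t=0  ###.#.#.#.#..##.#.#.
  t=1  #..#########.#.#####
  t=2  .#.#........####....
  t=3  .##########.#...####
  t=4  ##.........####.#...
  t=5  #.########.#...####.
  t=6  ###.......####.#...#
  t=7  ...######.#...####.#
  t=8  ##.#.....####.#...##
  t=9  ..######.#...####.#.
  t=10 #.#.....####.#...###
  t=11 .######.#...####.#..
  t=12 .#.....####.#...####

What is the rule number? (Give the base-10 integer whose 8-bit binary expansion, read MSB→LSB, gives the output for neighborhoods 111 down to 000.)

  ###|.  b7=0 t=0,i=1
  ##.|.  b6=0 t=0,i=2
  #.#|#  b5=1 t=0,i=3
  #..|#  b4=1 t=0,i=11
  .##|#  b3=1 t=0,i=0
  .#.|#  b2=1 t=0,i=4
  ..#|.  b1=0 t=0,i=12
  ...|#  b0=1 t=2,i=5
  bits 00111101 = 61

61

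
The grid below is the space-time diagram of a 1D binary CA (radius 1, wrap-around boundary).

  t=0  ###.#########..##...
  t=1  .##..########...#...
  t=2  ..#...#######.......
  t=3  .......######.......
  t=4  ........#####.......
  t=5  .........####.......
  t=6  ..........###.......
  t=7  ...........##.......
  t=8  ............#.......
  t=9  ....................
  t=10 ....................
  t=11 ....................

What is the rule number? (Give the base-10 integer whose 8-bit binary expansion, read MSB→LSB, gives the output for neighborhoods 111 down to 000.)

192

  [7] ### => #  t=0,i=1
  [6] ##. => #  t=0,i=2
  [5] #.# => .  t=0,i=3
  [4] #.. => .  t=0,i=13
  [3] .## => .  t=0,i=0
  [2] .#. => .  t=1,i=16
  [1] ..# => .  t=0,i=14
  [0] ... => .  t=0,i=18
  bits 11000000 = 192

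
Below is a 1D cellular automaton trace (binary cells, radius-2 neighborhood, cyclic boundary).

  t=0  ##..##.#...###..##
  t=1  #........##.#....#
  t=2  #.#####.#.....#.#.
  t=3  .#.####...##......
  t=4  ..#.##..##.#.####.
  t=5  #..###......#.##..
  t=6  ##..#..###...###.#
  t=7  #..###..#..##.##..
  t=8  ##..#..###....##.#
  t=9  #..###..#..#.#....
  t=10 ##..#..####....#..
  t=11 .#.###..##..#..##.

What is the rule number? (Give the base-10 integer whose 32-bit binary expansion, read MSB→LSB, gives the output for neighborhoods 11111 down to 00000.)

3762805273

  #####|#  b31=1 t=2,i=4
  ####.|#  b30=1 t=0,i=0
  ###.#|#  b29=1 t=2,i=6
  ###..|.  b28=0 t=0,i=1
  ##.##|.  b27=0 t=6,i=16
  ##.#.|.  b26=0 t=0,i=6
  ##..#|.  b25=0 t=0,i=2
  ##...|.  b24=0 t=1,i=1
  #.###|.  b23=0 t=2,i=2
  #.##.|#  b22=1 t=4,i=4
  #.#.#|.  b21=0 t=2,i=0
  #.#..|.  b20=0 t=0,i=7
  #..##|.  b19=0 t=0,i=3
  #..#.|#  b18=1 t=5,i=17
  #...#|#  b17=1 t=0,i=9
  #....|#  b16=1 t=1,i=2
  .####|#  b15=1 t=0,i=17
  .###.|#  b14=1 t=0,i=12
  .##.#|.  b13=0 t=0,i=5
  .##..|#  b12=1 t=1,i=0
  .#.##|#  b11=1 t=2,i=1
  .#.#.|.  b10=0 t=2,i=15
  .#..#|#  b9=1 t=5,i=1
  .#...|.  b8=0 t=0,i=8
  ..###|.  b7=0 t=0,i=11
  ..##.|.  b6=0 t=0,i=4
  ..#.#|.  b5=0 t=2,i=14
  ..#..|#  b4=1 t=5,i=0
  ...##|#  b3=1 t=0,i=10
  ...#.|.  b2=0 t=2,i=13
  ....#|.  b1=0 t=1,i=7
  .....|#  b0=1 t=1,i=3
  bits 11100000010001111101101000011001 = 3762805273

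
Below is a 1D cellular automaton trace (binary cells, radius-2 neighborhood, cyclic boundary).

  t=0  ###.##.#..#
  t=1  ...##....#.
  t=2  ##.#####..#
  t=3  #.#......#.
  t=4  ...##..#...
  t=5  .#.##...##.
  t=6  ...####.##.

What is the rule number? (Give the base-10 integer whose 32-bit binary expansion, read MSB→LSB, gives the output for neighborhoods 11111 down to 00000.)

155930946

  ##### -> .   bit 31 = 0  t=2,i=5
  ####. -> .   bit 30 = 0  t=0,i=1
  ###.# -> .   bit 29 = 0  t=0,i=2
  ###.. -> .   bit 28 = 0  t=2,i=7
  ##.## -> #   bit 27 = 1  t=0,i=3
  ##.#. -> .   bit 26 = 0  t=0,i=6
  ##..# -> .   bit 25 = 0  t=2,i=8
  ##... -> #   bit 24 = 1  t=1,i=5
  #.### -> .   bit 23 = 0  t=2,i=3
  #.##. -> #   bit 22 = 1  t=0,i=4
  #.#.# -> .   bit 21 = 0  t=3,i=0
  #.#.. -> .   bit 20 = 0  t=0,i=7
  #..## -> #   bit 19 = 1  t=0,i=9
  #..#. -> .   bit 18 = 0  t=4,i=6
  #...# -> #   bit 17 = 1  t=5,i=6
  #.... -> #   bit 16 = 1  t=1,i=0
  .#### -> .   bit 15 = 0  t=0,i=0
  .###. -> #   bit 14 = 1  t=2,i=0
  .##.# -> .   bit 13 = 0  t=0,i=5
  .##.. -> #   bit 12 = 1  t=1,i=4
  .#.## -> .   bit 11 = 0  t=5,i=2
  .#.#. -> .   bit 10 = 0  t=3,i=1
  .#..# -> .   bit 9 = 0  t=0,i=8
  .#... -> #   bit 8 = 1  t=1,i=10
  ..### -> .   bit 7 = 0  t=0,i=10
  ..##. -> #   bit 6 = 1  t=1,i=3
  ..#.# -> .   bit 5 = 0  t=3,i=9
  ..#.. -> .   bit 4 = 0  t=1,i=9
  ...## -> .   bit 3 = 0  t=1,i=2
  ...#. -> .   bit 2 = 0  t=1,i=8
  ....# -> #   bit 1 = 1  t=1,i=1
  ..... -> .   bit 0 = 0  t=3,i=5
  bits 00001001010010110101000101000010 = 155930946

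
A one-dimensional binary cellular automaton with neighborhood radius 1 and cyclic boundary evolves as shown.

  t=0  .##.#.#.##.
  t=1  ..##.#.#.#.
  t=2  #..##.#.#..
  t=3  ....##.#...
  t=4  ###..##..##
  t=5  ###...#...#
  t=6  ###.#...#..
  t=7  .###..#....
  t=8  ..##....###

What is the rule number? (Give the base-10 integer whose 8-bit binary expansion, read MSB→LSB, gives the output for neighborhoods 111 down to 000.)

  [7] ### => #  t=4,i=0
  [6] ##. => #  t=0,i=2
  [5] #.# => #  t=0,i=3
  [4] #.. => .  t=0,i=10
  [3] .## => .  t=0,i=1
  [2] .#. => .  t=0,i=4
  [1] ..# => .  t=0,i=0
  [0] ... => #  t=1,i=0
  bits 11100001 = 225

225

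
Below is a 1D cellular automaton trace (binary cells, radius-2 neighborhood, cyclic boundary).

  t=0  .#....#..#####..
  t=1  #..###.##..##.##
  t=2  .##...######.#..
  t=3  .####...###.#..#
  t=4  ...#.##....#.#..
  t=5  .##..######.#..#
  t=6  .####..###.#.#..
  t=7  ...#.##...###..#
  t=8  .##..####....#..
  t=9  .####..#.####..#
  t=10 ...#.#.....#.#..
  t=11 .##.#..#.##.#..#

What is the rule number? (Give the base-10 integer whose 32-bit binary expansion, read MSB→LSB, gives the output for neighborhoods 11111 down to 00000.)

  ##### -> #   bit 31 = 1  t=0,i=11
  ####. -> #   bit 30 = 1  t=0,i=12
  ###.# -> .   bit 29 = 0  t=1,i=5
  ###.. -> .   bit 28 = 0  t=0,i=13
  ##.## -> #   bit 27 = 1  t=1,i=6
  ##.#. -> #   bit 26 = 1  t=2,i=12
  ##..# -> #   bit 25 = 1  t=1,i=1
  ##... -> #   bit 24 = 1  t=0,i=14
  #.### -> .   bit 23 = 0  t=1,i=14
  #.##. -> #   bit 22 = 1  t=1,i=7
  #.#.# -> #   bit 21 = 1  t=6,i=11
  #.#.. -> .   bit 20 = 0  t=2,i=13
  #..## -> #   bit 19 = 1  t=0,i=8
  #..#. -> .   bit 18 = 0  t=3,i=14
  #...# -> #   bit 17 = 1  t=0,i=15
  #.... -> #   bit 16 = 1  t=0,i=3
  .#### -> .   bit 15 = 0  t=0,i=10
  .###. -> .   bit 14 = 0  t=1,i=4
  .##.# -> .   bit 13 = 0  t=1,i=12
  .##.. -> #   bit 12 = 1  t=1,i=8
  .#.## -> .   bit 11 = 0  t=3,i=0
  .#.#. -> #   bit 10 = 1  t=4,i=12
  .#..# -> #   bit 9 = 1  t=0,i=7
  .#... -> .   bit 8 = 0  t=0,i=2
  ..### -> .   bit 7 = 0  t=0,i=9
  ..##. -> #   bit 6 = 1  t=1,i=11
  ..#.# -> .   bit 5 = 0  t=3,i=15
  ..#.. -> .   bit 4 = 0  t=0,i=1
  ...## -> .   bit 3 = 0  t=2,i=0
  ...#. -> #   bit 2 = 1  t=0,i=0
  ....# -> #   bit 1 = 1  t=0,i=4
  ..... -> .   bit 0 = 0  t=4,i=0
  bits 11001111011010110001011001000110 = 3479901766

3479901766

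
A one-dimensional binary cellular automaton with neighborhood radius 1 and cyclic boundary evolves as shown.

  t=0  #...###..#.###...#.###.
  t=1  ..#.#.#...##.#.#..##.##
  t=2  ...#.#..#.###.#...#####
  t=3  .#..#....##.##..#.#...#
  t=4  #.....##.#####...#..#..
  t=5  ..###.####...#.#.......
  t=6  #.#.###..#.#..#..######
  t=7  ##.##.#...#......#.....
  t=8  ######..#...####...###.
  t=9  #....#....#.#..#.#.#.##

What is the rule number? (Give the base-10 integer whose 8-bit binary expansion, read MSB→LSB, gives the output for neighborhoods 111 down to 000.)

  nb ###: next=.  (t=0,i=5, bit7=0)
  nb ##.: next=#  (t=0,i=6, bit6=1)
  nb #.#: next=#  (t=0,i=10, bit5=1)
  nb #..: next=.  (t=0,i=1, bit4=0)
  nb .##: next=#  (t=0,i=4, bit3=1)
  nb .#.: next=.  (t=0,i=0, bit2=0)
  nb ..#: next=.  (t=0,i=3, bit1=0)
  nb ...: next=#  (t=0,i=2, bit0=1)
  bits 01101001 = 105

105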